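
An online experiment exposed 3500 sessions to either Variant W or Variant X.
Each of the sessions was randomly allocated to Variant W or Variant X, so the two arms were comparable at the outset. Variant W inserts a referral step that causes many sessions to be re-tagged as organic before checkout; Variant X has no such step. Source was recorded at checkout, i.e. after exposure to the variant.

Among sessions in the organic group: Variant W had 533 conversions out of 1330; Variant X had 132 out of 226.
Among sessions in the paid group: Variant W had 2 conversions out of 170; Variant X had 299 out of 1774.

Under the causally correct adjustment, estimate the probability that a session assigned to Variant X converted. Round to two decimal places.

0.22

Variant X is higher inside every traffic source stratum but Variant W is higher in aggregate. Whether to stratify depends on how traffic source relates to the variant.
Traffic source is downstream of the variant. One should not condition on a consequence of treatment, so the overall rates are the right comparison.
So P(outcome | do(Variant X)) is just the pooled rate for Variant X: 431/2000 = 0.215.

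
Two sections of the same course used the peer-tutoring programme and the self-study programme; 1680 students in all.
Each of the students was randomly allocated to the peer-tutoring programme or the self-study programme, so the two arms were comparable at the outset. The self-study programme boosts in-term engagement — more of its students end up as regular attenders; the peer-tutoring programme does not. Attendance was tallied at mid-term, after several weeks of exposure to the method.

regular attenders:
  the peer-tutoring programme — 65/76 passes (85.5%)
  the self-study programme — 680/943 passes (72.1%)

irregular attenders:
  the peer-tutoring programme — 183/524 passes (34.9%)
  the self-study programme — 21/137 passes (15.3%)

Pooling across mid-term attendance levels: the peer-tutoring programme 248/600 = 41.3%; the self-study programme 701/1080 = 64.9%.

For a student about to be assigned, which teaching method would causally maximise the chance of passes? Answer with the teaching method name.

the self-study programme

Mid-term attendance lies on the pathway teaching method → mid-term attendance → outcome, so adjusting for it blocks the indirect effect. For the total causal effect of teaching method, use the unadjusted pooled rates.
Pooled: the peer-tutoring programme 41.3% vs the self-study programme 64.9%; the self-study programme is higher overall.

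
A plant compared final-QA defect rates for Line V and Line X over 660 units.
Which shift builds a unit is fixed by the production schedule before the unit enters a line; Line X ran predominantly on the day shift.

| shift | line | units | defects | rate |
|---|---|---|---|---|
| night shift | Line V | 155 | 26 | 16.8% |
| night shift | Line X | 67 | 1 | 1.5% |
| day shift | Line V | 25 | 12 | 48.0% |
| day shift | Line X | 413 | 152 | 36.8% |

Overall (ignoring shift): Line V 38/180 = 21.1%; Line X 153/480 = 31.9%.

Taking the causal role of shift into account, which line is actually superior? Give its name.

Shift differs across lines for reasons unrelated to any effect of the line itself, and it separately predicts the outcome — a classic confounder. We must compare within shift levels.
Within each level — night shift: 16.8% vs 1.5%; day shift: 48.0% vs 36.8% — Line X is lower every time.

Line X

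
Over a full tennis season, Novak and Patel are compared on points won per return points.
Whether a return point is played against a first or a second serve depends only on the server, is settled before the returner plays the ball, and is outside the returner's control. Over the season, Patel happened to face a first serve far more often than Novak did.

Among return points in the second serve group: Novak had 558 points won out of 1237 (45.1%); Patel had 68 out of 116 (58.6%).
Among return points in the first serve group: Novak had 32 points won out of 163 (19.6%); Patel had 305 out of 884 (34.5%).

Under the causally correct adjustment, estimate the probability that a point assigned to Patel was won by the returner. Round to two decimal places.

0.48

Within every serve type level Patel has the higher rate, yet pooled Novak does — Simpson's reversal.
Here serve type is a common cause — it drives both which player a case falls under and the outcome. The crude comparison mixes populations; the stratum-specific rates are the causally relevant ones.
Standardising Patel to the population serve type mix: 0.564·68/116 + 0.436·305/884 = 0.481.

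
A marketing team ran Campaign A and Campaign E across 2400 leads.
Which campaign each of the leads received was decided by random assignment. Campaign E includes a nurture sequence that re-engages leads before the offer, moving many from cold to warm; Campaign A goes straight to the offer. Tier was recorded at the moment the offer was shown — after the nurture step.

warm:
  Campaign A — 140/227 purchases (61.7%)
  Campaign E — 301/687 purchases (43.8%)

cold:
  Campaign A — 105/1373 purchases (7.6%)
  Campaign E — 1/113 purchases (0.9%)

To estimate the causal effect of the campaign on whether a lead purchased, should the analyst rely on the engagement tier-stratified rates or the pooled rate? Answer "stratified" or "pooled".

pooled

Engagement tier is downstream of the campaign. One should not condition on a consequence of treatment, so the overall rates are the right comparison.
Pooled: Campaign A 15.3% vs Campaign E 37.8%; Campaign E is higher overall.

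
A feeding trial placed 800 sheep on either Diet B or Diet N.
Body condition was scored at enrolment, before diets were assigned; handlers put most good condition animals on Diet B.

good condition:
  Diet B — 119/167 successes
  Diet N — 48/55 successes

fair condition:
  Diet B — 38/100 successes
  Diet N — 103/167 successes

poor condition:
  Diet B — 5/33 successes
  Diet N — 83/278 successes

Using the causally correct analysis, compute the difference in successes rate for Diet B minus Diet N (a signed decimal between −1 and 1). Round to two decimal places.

-0.18

The starting body condition-specific comparison favours Diet N throughout, but the pooled figures favour Diet B. The question is whether to condition on starting body condition.
The imbalance in starting body condition arose from how sheep were allocated, not from anything the diet did; and starting body condition independently affects the outcome. The pooled gap is confounded — condition on starting body condition.
Adjusting over the population distribution of starting body condition: 0.278·(0.713−0.873) + 0.334·(0.380−0.617) + 0.389·(0.152−0.299) = -0.181.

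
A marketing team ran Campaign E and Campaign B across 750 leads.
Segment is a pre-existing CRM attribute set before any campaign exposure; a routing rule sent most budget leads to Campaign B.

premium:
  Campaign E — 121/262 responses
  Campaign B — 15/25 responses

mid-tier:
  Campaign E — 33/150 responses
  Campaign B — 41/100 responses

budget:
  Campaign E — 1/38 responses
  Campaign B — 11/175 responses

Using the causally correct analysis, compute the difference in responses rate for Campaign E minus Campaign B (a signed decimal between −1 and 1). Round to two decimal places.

-0.13

The stratified and pooled comparisons disagree (Campaign B wins within each customer segment; Campaign E wins overall), so the answer turns on the causal role of customer segment.
The imbalance in customer segment arose from how leads were allocated, not from anything the campaign did; and customer segment independently affects the outcome. The pooled gap is confounded — condition on customer segment.
Adjusting over the population distribution of customer segment: 0.383·(0.462−0.600) + 0.333·(0.220−0.410) + 0.284·(0.026−0.063) = -0.127.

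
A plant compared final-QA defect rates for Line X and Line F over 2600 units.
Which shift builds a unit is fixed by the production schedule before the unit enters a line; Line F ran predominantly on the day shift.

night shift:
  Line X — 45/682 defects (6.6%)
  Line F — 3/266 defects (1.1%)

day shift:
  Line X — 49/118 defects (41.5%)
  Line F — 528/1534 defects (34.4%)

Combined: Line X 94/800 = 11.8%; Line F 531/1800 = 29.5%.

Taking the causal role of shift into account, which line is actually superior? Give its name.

Nothing the line does changes shift; the imbalance is an allocation artefact. With shift also predicting the outcome, the pooled figure is confounded, and the within-stratum comparison is the causal one.
Within each level — night shift: 6.6% vs 1.1%; day shift: 41.5% vs 34.4% — Line F is lower every time.

Line F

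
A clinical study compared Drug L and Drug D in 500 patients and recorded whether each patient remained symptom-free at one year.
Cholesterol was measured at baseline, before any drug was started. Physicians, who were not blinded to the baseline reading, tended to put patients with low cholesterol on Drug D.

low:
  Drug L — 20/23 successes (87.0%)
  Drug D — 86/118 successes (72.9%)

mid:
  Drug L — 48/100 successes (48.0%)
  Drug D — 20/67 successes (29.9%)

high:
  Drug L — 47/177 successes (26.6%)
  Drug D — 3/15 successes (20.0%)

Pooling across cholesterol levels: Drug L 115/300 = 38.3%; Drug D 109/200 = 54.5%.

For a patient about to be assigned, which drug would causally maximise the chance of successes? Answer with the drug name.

Drug L

Drug L is higher inside every cholesterol stratum but Drug D is higher in aggregate. Whether to stratify depends on how cholesterol relates to the drug.
Cholesterol satisfies the back-door criterion: it is not a descendant of the drug, and it blocks the spurious path from drug to outcome. Adjusting for it (i.e., using the within-cholesterol rates) gives the causal effect.
Within each level — low: 87.0% vs 72.9%; mid: 48.0% vs 29.9%; high: 26.6% vs 20.0% — Drug L is higher every time.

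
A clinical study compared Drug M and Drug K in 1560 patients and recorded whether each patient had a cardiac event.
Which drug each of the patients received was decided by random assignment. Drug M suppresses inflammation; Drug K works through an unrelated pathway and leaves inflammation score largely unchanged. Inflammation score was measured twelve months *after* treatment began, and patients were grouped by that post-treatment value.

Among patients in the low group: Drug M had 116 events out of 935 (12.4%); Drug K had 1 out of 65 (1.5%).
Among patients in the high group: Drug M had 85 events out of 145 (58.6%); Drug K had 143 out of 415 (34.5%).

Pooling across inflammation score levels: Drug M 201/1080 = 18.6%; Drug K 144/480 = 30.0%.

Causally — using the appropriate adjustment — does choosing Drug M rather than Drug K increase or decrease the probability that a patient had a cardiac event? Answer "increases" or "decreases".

Inflammation score is recorded after the drug and is itself shifted by it — it sits on the causal path from drug to outcome. Conditioning on a mediator would strip out part of the effect we want; the pooled comparison gives the total causal effect.
Pooled: Drug M 18.6% vs Drug K 30.0%; Drug M is lower overall.

decreases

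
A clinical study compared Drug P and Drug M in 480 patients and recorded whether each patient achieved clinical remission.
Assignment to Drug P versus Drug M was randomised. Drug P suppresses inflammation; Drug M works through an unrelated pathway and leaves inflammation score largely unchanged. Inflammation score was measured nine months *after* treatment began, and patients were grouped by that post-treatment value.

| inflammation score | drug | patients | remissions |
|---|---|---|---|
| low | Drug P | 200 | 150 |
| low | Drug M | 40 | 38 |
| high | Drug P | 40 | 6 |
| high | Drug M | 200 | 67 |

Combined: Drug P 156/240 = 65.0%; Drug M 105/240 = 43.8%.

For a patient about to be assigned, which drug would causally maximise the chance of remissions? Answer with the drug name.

The distribution of inflammation score is itself part of what the drug does — it is an intermediate outcome. Holding it fixed would remove that part of the effect; the total effect is the pooled difference.
Pooled: Drug P 65.0% vs Drug M 43.8%; Drug P is higher overall.

Drug P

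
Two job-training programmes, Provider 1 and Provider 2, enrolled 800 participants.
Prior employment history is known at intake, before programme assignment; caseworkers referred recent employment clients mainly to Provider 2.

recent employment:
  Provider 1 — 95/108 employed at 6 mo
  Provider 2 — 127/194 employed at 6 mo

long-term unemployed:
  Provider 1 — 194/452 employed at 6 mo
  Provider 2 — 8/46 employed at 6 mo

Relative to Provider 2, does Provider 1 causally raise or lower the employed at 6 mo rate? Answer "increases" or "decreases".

increases

Within every prior employment history level Provider 1 has the higher rate, yet pooled Provider 2 does — Simpson's reversal.
The imbalance in prior employment history arose from how participants were allocated, not from anything the programme did; and prior employment history independently affects the outcome. The pooled gap is confounded — condition on prior employment history.
Within each level — recent employment: 88.0% vs 65.5%; long-term unemployed: 42.9% vs 17.4% — Provider 1 is higher every time.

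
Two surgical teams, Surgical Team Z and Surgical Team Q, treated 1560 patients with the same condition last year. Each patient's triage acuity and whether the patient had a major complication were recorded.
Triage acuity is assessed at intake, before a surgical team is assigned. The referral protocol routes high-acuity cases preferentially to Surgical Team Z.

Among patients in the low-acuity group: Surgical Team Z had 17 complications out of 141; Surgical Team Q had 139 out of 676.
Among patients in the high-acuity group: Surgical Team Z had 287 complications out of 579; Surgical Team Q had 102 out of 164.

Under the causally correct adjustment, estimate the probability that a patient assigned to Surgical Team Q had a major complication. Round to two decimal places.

The stratified and pooled comparisons disagree (Surgical Team Z wins within each triage acuity; Surgical Team Q wins overall), so the answer turns on the causal role of triage acuity.
Triage acuity satisfies the back-door criterion: it is not a descendant of the surgical team, and it blocks the spurious path from surgical team to outcome. Adjusting for it (i.e., using the within-triage acuity rates) gives the causal effect.
Standardising Surgical Team Q to the population triage acuity mix: 0.524·139/676 + 0.476·102/164 = 0.404.

0.40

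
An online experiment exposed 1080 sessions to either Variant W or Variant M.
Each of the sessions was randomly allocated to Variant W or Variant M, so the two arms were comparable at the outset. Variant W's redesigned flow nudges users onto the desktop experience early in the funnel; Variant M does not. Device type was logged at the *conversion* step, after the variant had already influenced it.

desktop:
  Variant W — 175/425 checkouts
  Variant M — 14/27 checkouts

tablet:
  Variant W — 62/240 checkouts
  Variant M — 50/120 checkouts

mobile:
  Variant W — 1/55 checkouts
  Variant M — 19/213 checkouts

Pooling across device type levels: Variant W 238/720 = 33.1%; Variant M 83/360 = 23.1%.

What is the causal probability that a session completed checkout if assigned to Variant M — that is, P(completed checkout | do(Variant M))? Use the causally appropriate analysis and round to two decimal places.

Variant M is higher inside every device type stratum but Variant W is higher in aggregate. Whether to stratify depends on how device type relates to the variant.
Device type here is a post-treatment variable shaped by the variant; conditioning on it would introduce bias rather than remove it. The overall comparison is the causal one.
So P(outcome | do(Variant M)) is just the pooled rate for Variant M: 83/360 = 0.231.

0.23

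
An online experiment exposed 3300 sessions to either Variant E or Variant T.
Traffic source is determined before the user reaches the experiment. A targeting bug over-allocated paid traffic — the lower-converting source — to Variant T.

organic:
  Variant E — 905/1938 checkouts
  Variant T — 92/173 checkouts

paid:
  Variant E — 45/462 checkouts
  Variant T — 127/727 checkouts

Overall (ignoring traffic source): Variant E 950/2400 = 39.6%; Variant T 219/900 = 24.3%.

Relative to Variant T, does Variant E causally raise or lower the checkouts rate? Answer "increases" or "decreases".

Variant T is higher inside every traffic source stratum but Variant E is higher in aggregate. Whether to stratify depends on how traffic source relates to the variant.
Since traffic source is a pre-existing factor (not a product of the variant) and it affects the outcome on its own, it is a confounder. The stratified rates, not the pooled rate, identify the causal effect.
Within each level — organic: 46.7% vs 53.2%; paid: 9.7% vs 17.5% — Variant T is higher every time.

decreases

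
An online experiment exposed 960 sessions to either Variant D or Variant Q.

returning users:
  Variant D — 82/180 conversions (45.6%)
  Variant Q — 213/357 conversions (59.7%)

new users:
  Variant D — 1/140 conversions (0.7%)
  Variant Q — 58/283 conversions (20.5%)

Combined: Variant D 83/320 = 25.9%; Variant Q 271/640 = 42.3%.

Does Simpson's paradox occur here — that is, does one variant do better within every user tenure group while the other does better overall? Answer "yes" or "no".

Within each user tenure level (returning users 45.6% vs 59.7%; new users 0.7% vs 20.5%), Variant Q has the higher rate every time. Pooled: 25.9% vs 42.3% — Variant Q has the higher rate overall. They agree.

no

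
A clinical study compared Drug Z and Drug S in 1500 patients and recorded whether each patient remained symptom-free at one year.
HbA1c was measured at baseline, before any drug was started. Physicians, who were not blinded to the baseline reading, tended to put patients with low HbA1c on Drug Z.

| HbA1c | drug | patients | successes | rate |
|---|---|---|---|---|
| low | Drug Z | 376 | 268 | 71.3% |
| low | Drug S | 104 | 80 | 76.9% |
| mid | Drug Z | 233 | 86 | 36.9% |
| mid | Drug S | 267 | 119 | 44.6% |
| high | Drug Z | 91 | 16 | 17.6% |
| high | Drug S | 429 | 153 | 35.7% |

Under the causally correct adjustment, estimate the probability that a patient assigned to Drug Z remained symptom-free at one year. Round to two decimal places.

0.41

HbA1c is set before the drug has any effect — it is not caused by the drug — and it independently drives the outcome. That makes it a confounder, so the causal comparison is within HbA1c levels.
Standardising Drug Z to the population HbA1c mix: 0.320·268/376 + 0.333·86/233 + 0.347·16/91 = 0.412.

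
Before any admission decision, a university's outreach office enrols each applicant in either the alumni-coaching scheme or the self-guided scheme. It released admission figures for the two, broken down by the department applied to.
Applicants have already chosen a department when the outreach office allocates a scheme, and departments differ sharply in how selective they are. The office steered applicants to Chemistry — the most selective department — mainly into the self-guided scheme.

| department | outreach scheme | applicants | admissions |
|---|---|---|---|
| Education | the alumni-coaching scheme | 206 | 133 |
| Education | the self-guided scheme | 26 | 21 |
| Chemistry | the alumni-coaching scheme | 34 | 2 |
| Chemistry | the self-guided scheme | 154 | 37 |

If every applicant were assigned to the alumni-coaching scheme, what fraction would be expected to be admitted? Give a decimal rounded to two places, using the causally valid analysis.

0.38

The department-specific comparison favours the self-guided scheme throughout, but the pooled figures favour the alumni-coaching scheme. The question is whether to condition on department.
Department differs across outreach schemes for reasons unrelated to any effect of the outreach scheme itself, and it separately predicts the outcome — a classic confounder. We must compare within department levels.
Standardising the alumni-coaching scheme to the population department mix: 0.552·133/206 + 0.448·2/34 = 0.383.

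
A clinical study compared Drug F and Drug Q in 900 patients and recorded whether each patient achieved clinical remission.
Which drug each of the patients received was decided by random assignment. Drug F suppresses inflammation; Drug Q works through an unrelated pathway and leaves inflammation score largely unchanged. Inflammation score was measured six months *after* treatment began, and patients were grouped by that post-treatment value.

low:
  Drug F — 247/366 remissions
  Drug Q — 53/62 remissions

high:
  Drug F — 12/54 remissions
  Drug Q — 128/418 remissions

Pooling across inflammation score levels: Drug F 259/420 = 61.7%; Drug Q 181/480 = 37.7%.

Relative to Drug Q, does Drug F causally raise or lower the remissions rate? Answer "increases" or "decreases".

increases

The inflammation score-specific comparison favours Drug Q throughout, but the pooled figures favour Drug F. The question is whether to condition on inflammation score.
Because the drug influences inflammation score, inflammation score is a post-treatment mediator, not a confounder. Stratifying on it would bias the estimate; the causal effect is the crude pooled difference.
Pooled: Drug F 61.7% vs Drug Q 37.7%; Drug F is higher overall.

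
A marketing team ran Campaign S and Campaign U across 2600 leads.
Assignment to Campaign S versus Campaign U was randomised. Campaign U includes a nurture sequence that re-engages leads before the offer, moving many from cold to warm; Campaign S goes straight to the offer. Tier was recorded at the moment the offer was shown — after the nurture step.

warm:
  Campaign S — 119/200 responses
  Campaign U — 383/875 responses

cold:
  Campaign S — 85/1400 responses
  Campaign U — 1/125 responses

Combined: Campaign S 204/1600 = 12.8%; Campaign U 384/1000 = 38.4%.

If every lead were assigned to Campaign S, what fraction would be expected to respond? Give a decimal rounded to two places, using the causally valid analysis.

Engagement tier is downstream of the campaign. One should not condition on a consequence of treatment, so the overall rates are the right comparison.
So P(outcome | do(Campaign S)) is just the pooled rate for Campaign S: 204/1600 = 0.128.

0.13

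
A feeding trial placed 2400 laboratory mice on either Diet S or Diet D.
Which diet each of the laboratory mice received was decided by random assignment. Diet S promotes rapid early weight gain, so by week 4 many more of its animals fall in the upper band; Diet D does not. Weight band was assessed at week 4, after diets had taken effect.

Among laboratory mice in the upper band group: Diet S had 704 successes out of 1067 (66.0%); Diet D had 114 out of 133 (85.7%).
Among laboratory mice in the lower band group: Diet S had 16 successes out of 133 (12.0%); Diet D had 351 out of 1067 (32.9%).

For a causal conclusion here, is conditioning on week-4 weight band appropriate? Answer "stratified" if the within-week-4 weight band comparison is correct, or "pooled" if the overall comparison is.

pooled

Diet D is higher inside every week-4 weight band stratum but Diet S is higher in aggregate. Whether to stratify depends on how week-4 weight band relates to the diet.
Stratifying would compare diets among laboratory mice the diets themselves sorted into week-4 weight band groups — a form of selection on an intermediate. The unconditioned pooled rates give the total causal effect.
Pooled: Diet S 60.0% vs Diet D 38.8%; Diet S is higher overall.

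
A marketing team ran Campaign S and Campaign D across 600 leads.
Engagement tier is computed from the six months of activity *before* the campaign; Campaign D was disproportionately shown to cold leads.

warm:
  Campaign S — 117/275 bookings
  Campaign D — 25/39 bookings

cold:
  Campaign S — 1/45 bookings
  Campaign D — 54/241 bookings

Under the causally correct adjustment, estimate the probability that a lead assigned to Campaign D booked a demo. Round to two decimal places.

0.44

Engagement tier satisfies the back-door criterion: it is not a descendant of the campaign, and it blocks the spurious path from campaign to outcome. Adjusting for it (i.e., using the within-engagement tier rates) gives the causal effect.
Standardising Campaign D to the population engagement tier mix: 0.523·25/39 + 0.477·54/241 = 0.442.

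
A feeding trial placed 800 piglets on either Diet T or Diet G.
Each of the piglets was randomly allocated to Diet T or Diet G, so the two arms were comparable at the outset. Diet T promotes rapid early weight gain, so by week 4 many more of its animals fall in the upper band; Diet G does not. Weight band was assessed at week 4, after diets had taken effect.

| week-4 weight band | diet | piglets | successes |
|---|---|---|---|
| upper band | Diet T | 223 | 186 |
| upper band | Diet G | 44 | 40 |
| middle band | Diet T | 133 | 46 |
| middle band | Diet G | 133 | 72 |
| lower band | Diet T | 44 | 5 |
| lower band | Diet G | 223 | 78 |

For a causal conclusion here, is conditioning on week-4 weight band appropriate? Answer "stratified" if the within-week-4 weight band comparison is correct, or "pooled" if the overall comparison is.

pooled

The stratified and pooled comparisons disagree (Diet G wins within each week-4 weight band; Diet T wins overall), so the answer turns on the causal role of week-4 weight band.
Week-4 weight band is downstream of the diet. One should not condition on a consequence of treatment, so the overall rates are the right comparison.
Pooled: Diet T 59.2% vs Diet G 47.5%; Diet T is higher overall.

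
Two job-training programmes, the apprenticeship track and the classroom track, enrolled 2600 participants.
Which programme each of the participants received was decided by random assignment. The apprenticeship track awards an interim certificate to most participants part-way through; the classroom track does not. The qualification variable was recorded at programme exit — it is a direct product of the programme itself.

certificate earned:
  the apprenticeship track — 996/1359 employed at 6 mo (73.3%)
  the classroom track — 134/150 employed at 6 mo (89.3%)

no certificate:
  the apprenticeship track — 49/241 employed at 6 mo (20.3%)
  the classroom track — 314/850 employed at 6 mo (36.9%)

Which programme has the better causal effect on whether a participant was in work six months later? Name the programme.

the apprenticeship track

Qualification attained during the programme is downstream of the programme. One should not condition on a consequence of treatment, so the overall rates are the right comparison.
Pooled: the apprenticeship track 65.3% vs the classroom track 44.8%; the apprenticeship track is higher overall.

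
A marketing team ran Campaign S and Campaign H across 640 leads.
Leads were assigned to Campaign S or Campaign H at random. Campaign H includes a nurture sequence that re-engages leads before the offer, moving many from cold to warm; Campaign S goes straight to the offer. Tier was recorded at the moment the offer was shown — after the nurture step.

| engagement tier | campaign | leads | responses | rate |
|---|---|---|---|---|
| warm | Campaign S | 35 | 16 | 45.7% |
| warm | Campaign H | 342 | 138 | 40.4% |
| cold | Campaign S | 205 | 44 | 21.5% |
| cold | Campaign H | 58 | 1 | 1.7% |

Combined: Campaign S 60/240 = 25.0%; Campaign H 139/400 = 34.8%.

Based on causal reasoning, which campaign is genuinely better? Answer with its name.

Campaign H

The engagement tier-specific comparison favours Campaign S throughout, but the pooled figures favour Campaign H. The question is whether to condition on engagement tier.
The distribution of engagement tier is itself part of what the campaign does — it is an intermediate outcome. Holding it fixed would remove that part of the effect; the total effect is the pooled difference.
Pooled: Campaign S 25.0% vs Campaign H 34.8%; Campaign H is higher overall.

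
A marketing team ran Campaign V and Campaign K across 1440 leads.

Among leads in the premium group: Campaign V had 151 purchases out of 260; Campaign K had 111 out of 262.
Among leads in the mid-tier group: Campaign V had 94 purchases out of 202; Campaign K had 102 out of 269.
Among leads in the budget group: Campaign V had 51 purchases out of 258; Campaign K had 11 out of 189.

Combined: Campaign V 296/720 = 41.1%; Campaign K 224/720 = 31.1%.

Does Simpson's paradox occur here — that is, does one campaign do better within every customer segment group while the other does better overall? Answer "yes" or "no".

no

Within each customer segment level (premium 58.1% vs 42.4%; mid-tier 46.5% vs 37.9%; budget 19.8% vs 5.8%), Campaign V has the higher rate every time. Pooled: 41.1% vs 31.1% — Campaign V has the higher rate overall. They agree.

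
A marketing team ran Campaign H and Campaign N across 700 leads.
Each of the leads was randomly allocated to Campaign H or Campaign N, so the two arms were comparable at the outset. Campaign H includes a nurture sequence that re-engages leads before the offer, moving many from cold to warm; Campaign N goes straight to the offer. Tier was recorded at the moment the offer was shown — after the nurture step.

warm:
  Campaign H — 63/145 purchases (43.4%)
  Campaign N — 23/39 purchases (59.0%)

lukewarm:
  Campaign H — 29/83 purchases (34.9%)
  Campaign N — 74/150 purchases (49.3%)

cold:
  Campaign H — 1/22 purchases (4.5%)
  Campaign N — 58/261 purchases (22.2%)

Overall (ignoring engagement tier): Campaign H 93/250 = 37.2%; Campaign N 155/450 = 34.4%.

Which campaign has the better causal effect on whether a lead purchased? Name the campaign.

Campaign H

Because the campaign influences engagement tier, engagement tier is a post-treatment mediator, not a confounder. Stratifying on it would bias the estimate; the causal effect is the crude pooled difference.
Pooled: Campaign H 37.2% vs Campaign N 34.4%; Campaign H is higher overall.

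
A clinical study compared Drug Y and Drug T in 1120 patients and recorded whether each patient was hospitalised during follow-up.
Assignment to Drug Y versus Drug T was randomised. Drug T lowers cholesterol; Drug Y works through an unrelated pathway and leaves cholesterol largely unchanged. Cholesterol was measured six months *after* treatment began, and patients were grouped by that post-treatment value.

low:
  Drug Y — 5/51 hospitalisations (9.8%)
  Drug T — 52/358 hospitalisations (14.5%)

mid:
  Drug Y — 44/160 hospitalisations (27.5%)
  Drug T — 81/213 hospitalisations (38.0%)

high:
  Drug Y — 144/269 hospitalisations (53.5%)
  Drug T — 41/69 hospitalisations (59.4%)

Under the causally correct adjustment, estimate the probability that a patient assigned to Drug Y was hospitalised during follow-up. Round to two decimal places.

0.40

Cholesterol here is a post-treatment variable shaped by the drug; conditioning on it would introduce bias rather than remove it. The overall comparison is the causal one.
So P(outcome | do(Drug Y)) is just the pooled rate for Drug Y: 193/480 = 0.402.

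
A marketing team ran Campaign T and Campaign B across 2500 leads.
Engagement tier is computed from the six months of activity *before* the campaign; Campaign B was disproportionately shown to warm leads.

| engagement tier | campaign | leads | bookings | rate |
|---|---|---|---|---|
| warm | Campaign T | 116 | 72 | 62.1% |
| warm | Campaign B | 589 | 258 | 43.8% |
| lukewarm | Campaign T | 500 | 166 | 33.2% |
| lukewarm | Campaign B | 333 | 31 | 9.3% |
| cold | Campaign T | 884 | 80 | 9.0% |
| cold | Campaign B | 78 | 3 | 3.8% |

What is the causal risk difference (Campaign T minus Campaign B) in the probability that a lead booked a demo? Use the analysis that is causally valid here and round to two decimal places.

+0.15

Campaign T is higher inside every engagement tier stratum but Campaign B is higher in aggregate. Whether to stratify depends on how engagement tier relates to the campaign.
Since engagement tier is a pre-existing factor (not a product of the campaign) and it affects the outcome on its own, it is a confounder. The stratified rates, not the pooled rate, identify the causal effect.
Adjusting over the population distribution of engagement tier: 0.282·(0.621−0.438) + 0.333·(0.332−0.093) + 0.385·(0.090−0.038) = +0.151.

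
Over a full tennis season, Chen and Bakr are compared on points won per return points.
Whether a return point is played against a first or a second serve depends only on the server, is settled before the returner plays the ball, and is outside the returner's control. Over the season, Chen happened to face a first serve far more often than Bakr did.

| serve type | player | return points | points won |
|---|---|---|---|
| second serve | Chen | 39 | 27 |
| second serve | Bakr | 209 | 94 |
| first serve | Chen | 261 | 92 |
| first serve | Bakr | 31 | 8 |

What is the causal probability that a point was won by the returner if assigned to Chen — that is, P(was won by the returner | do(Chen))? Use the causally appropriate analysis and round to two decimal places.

0.51

The serve type-specific comparison favours Chen throughout, but the pooled figures favour Bakr. The question is whether to condition on serve type.
Serve type satisfies the back-door criterion: it is not a descendant of the player, and it blocks the spurious path from player to outcome. Adjusting for it (i.e., using the within-serve type rates) gives the causal effect.
Standardising Chen to the population serve type mix: 0.459·27/39 + 0.541·92/261 = 0.509.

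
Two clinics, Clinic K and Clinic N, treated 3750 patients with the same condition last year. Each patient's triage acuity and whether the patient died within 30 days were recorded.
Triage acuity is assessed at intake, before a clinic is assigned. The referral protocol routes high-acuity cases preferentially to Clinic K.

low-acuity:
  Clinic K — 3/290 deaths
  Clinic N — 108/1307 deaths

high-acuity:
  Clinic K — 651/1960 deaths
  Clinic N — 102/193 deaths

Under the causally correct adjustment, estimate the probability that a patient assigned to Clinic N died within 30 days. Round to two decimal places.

The stratified and pooled comparisons disagree (Clinic K wins within each triage acuity; Clinic N wins overall), so the answer turns on the causal role of triage acuity.
Triage acuity is set before the clinic has any effect — it is not caused by the clinic — and it independently drives the outcome. That makes it a confounder, so the causal comparison is within triage acuity levels.
Standardising Clinic N to the population triage acuity mix: 0.426·108/1307 + 0.574·102/193 = 0.339.

0.34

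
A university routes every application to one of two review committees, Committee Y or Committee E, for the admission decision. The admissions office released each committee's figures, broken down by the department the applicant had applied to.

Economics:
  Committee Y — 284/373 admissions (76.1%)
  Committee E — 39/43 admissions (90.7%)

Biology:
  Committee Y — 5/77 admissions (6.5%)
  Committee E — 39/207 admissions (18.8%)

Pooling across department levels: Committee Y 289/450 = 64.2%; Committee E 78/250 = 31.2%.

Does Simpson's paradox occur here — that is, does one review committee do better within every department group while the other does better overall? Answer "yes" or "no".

Within each department level (Economics 76.1% vs 90.7%; Biology 6.5% vs 18.8%), Committee E has the higher rate every time. Pooled: 64.2% vs 31.2% — Committee Y has the higher rate overall. The two comparisons disagree.

yes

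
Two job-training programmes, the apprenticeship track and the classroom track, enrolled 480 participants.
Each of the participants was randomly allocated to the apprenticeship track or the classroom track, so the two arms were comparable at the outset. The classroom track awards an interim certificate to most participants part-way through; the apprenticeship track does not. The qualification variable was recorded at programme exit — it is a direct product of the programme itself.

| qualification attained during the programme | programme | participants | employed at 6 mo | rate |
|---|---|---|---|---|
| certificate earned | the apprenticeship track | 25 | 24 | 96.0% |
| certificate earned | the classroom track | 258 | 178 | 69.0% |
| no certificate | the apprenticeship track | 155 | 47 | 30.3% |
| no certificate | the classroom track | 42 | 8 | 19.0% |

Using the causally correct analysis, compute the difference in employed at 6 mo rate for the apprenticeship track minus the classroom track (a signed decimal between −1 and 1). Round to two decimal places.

-0.23

Because the programme influences qualification attained during the programme, qualification attained during the programme is a post-treatment mediator, not a confounder. Stratifying on it would bias the estimate; the causal effect is the crude pooled difference.
The causal difference is the pooled difference: 0.394 − 0.620 = -0.226.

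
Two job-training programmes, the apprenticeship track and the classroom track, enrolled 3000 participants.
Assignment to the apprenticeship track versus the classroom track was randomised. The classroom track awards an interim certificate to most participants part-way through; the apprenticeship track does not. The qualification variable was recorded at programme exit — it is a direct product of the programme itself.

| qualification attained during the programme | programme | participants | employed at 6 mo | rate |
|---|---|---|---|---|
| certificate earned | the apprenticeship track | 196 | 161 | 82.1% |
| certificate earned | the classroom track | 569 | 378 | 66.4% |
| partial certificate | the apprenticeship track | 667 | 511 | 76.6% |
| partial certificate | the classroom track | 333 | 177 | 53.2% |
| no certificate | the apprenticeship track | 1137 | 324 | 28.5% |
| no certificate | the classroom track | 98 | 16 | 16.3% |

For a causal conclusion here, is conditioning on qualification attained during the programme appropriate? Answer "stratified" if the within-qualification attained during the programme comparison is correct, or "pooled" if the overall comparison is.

Stratifying would compare programmes among participants the programmes themselves sorted into qualification attained during the programme groups — a form of selection on an intermediate. The unconditioned pooled rates give the total causal effect.
Pooled: the apprenticeship track 49.8% vs the classroom track 57.1%; the classroom track is higher overall.

pooled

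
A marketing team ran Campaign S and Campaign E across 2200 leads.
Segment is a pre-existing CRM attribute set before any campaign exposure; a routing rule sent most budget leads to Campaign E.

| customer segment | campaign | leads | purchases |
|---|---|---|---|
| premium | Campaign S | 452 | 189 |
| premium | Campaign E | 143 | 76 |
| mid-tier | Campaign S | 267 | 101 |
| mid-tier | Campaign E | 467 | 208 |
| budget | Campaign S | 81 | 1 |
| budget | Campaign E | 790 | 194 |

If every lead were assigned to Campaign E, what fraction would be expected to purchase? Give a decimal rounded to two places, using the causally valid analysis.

0.39

Customer segment is set before the campaign has any effect — it is not caused by the campaign — and it independently drives the outcome. That makes it a confounder, so the causal comparison is within customer segment levels.
Standardising Campaign E to the population customer segment mix: 0.270·76/143 + 0.334·208/467 + 0.396·194/790 = 0.390.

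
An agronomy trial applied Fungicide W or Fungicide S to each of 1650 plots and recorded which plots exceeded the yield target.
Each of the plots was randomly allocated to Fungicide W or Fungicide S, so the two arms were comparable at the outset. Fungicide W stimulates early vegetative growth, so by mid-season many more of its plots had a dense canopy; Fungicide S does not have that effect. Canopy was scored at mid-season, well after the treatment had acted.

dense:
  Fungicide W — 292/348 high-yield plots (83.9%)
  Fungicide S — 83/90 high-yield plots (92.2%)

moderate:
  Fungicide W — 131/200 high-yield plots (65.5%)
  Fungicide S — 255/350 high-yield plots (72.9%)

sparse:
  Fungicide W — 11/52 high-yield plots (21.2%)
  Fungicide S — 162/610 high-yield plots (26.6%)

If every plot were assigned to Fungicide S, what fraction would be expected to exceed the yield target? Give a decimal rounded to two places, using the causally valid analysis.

The stratified and pooled comparisons disagree (Fungicide S wins within each mid-season canopy; Fungicide W wins overall), so the answer turns on the causal role of mid-season canopy.
Stratifying would compare fungicides among plots the fungicides themselves sorted into mid-season canopy groups — a form of selection on an intermediate. The unconditioned pooled rates give the total causal effect.
So P(outcome | do(Fungicide S)) is just the pooled rate for Fungicide S: 500/1050 = 0.476.

0.48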